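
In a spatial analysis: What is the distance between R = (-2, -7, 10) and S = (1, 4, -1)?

d = √[(x₂-x₁)² + (y₂-y₁)² + (z₂-z₁)²]
  = √[3² + 11² + (-11)²]
  = √[9 + 121 + 121]
  = √251
  ≈ 15.84

15.84


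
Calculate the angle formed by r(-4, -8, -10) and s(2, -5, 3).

r·s = (-4)·2 + (-8)·(-5) + (-10)·3 = -8 + 40 - 30 = 2
|r| = √((-4)² + (-8)² + (-10)²) = √180 ≈ 13.42
|s| = √(2² + (-5)² + 3²) = √38 ≈ 6.164
cos θ = (r·s)/(|r||s|) = 2/(13.42·6.164) ≈ 0.02418
θ = arccos(0.02418) ≈ 88.61°

88.61°


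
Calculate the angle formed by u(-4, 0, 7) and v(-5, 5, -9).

u·v = (-4)·(-5) + 0·5 + 7·(-9) = 20 + 0 - 63 = -43
|u| = √((-4)² + 0² + 7²) = √65 ≈ 8.062
|v| = √((-5)² + 5² + (-9)²) = √131 ≈ 11.45
cos θ = (u·v)/(|u||v|) = -43/(8.062·11.45) ≈ -0.466
θ = arccos(-0.466) ≈ 117.8°

117.8°


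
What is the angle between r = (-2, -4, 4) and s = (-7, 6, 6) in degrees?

r·s = (-2)·(-7) + (-4)·6 + 4·6 = 14 - 24 + 24 = 14
|r| = √((-2)² + (-4)² + 4²) = √36 ≈ 6
|s| = √((-7)² + 6² + 6²) = √121 ≈ 11
cos θ = (r·s)/(|r||s|) = 14/(6·11) ≈ 0.2121
θ = arccos(0.2121) ≈ 77.75°

77.75°


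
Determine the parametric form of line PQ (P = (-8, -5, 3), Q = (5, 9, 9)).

Direction vector d = Q - P = (5 + 8, 9 + 5, 9 - 3) = (13, 14, 6)
Parametric form r = P + t·d:
x = -8 + 13t, y = -5 + 14t, z = 3 + 6t

x = -8 + 13t, y = -5 + 14t, z = 3 + 6t


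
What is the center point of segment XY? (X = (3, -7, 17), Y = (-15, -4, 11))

M = ((x₁+x₂)/2, (y₁+y₂)/2, (z₁+z₂)/2)
  = ((3 - 15)/2, (-7 - 4)/2, (17 + 11)/2)
  = (-12/2, -11/2, 28/2)
  = (-6, -5.5, 14)

(-6, -5.5, 14)


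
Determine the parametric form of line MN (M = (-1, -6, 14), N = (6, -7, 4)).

Direction vector d = N - M = (6 + 1, -7 + 6, 4 - 14) = (7, -1, -10)
Parametric form r = M + t·d:
x = -1 + 7t, y = -6 - t, z = 14 - 10t

x = -1 + 7t, y = -6 - t, z = 14 - 10t


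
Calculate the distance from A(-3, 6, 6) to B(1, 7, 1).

d = √[(x₂-x₁)² + (y₂-y₁)² + (z₂-z₁)²]
  = √[4² + 1² + (-5)²]
  = √[16 + 1 + 25]
  = √42
  ≈ 6.481

6.481


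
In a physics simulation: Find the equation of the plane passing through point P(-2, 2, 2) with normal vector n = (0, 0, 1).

The plane through P with normal n = (a, b, c) satisfies n·(r - P) = 0,
i.e. ax + by + cz = a·x₀ + b·y₀ + c·z₀.
d = 0·(-2) + 0·2 + 1·2
  = 0 + 0 + 2
  = 2
Equation: z = 2

z = 2


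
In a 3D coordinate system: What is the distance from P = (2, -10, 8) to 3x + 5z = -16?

distance = |a·x₀ + b·y₀ + c·z₀ - d| / √(a² + b² + c²)
  = |3·2 + 0·(-10) + 5·8 - (-16)| / √(3² + 0² + 5²)
  = |6 + 0 + 40 + 16| / √(9 + 0 + 25)
  = |62| / √34
  = 62 / 5.831
  ≈ 10.63

10.63


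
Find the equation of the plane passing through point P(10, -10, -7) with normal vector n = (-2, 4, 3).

The plane through P with normal n = (a, b, c) satisfies n·(r - P) = 0,
i.e. ax + by + cz = a·x₀ + b·y₀ + c·z₀.
d = (-2)·10 + 4·(-10) + 3·(-7)
  = -20 - 40 - 21
  = -81
Equation: -2x + 4y + 3z = -81

-2x + 4y + 3z = -81


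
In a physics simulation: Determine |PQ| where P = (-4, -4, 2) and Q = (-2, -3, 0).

d = √[(x₂-x₁)² + (y₂-y₁)² + (z₂-z₁)²]
  = √[2² + 1² + (-2)²]
  = √[4 + 1 + 4]
  = √9
  ≈ 3

3


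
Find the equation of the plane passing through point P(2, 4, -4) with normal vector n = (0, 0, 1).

The plane through P with normal n = (a, b, c) satisfies n·(r - P) = 0,
i.e. ax + by + cz = a·x₀ + b·y₀ + c·z₀.
d = 0·2 + 0·4 + 1·(-4)
  = 0 + 0 - 4
  = -4
Equation: z = -4

z = -4


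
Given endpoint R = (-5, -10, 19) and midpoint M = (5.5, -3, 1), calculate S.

S = 2M - R
  = (2·5.5 - (-5), 2·(-3) - (-10), 2·1 - 19)
  = (11 + 5, -6 + 10, 2 - 19)
  = (16, 4, -17)

(16, 4, -17)


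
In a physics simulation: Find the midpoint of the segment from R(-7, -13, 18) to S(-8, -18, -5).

M = ((x₁+x₂)/2, (y₁+y₂)/2, (z₁+z₂)/2)
  = ((-7 - 8)/2, (-13 - 18)/2, (18 - 5)/2)
  = (-15/2, -31/2, 13/2)
  = (-7.5, -15.5, 6.5)

(-7.5, -15.5, 6.5)


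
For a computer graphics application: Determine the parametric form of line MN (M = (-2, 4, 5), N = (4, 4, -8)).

Direction vector d = N - M = (4 + 2, 4 - 4, -8 - 5) = (6, 0, -13)
Parametric form r = M + t·d:
x = -2 + 6t, y = 4, z = 5 - 13t

x = -2 + 6t, y = 4, z = 5 - 13t


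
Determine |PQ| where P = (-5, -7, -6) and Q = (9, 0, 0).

d = √[(x₂-x₁)² + (y₂-y₁)² + (z₂-z₁)²]
  = √[14² + 7² + 6²]
  = √[196 + 49 + 36]
  = √281
  ≈ 16.76

16.76


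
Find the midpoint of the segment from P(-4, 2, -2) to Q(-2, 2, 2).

M = ((x₁+x₂)/2, (y₁+y₂)/2, (z₁+z₂)/2)
  = ((-4 - 2)/2, (2 + 2)/2, (-2 + 2)/2)
  = (-6/2, 4/2, 0/2)
  = (-3, 2, 0)

(-3, 2, 0)


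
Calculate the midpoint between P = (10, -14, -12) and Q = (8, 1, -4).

M = ((x₁+x₂)/2, (y₁+y₂)/2, (z₁+z₂)/2)
  = ((10 + 8)/2, (-14 + 1)/2, (-12 - 4)/2)
  = (18/2, -13/2, -16/2)
  = (9, -6.5, -8)

(9, -6.5, -8)


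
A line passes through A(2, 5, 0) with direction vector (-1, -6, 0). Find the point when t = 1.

P(t) = A + t·d
  = (2 + (-1)·1, 5 + (-6)·1, 0 + 0·1)
  = (2 - 1, 5 - 6, 0 + 0)
  = (1, -1, 0)

(1, -1, 0)


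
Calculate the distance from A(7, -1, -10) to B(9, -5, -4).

d = √[(x₂-x₁)² + (y₂-y₁)² + (z₂-z₁)²]
  = √[2² + (-4)² + 6²]
  = √[4 + 16 + 36]
  = √56
  ≈ 7.483

7.483


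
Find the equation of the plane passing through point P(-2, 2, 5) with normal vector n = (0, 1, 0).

The plane through P with normal n = (a, b, c) satisfies n·(r - P) = 0,
i.e. ax + by + cz = a·x₀ + b·y₀ + c·z₀.
d = 0·(-2) + 1·2 + 0·5
  = 0 + 2 + 0
  = 2
Equation: y = 2

y = 2


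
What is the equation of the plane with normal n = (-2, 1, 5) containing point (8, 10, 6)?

The plane through P with normal n = (a, b, c) satisfies n·(r - P) = 0,
i.e. ax + by + cz = a·x₀ + b·y₀ + c·z₀.
d = (-2)·8 + 1·10 + 5·6
  = -16 + 10 + 30
  = 24
Equation: -2x + y + 5z = 24

-2x + y + 5z = 24


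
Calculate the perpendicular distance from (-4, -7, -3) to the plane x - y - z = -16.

distance = |a·x₀ + b·y₀ + c·z₀ - d| / √(a² + b² + c²)
  = |1·(-4) + (-1)·(-7) + (-1)·(-3) - (-16)| / √(1² + (-1)² + (-1)²)
  = |-4 + 7 + 3 + 16| / √(1 + 1 + 1)
  = |22| / √3
  = 22 / 1.732
  ≈ 12.7

12.7


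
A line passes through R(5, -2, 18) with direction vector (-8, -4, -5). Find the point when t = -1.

P(t) = R + t·d
  = (5 + (-8)·(-1), -2 + (-4)·(-1), 18 + (-5)·(-1))
  = (5 + 8, -2 + 4, 18 + 5)
  = (13, 2, 23)

(13, 2, 23)


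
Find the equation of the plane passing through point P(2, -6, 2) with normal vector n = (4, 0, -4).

The plane through P with normal n = (a, b, c) satisfies n·(r - P) = 0,
i.e. ax + by + cz = a·x₀ + b·y₀ + c·z₀.
d = 4·2 + 0·(-6) + (-4)·2
  = 8 + 0 - 8
  = 0
Equation: 4x - 4z = 0

4x - 4z = 0


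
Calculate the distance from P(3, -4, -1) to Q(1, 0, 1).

d = √[(x₂-x₁)² + (y₂-y₁)² + (z₂-z₁)²]
  = √[(-2)² + 4² + 2²]
  = √[4 + 16 + 4]
  = √24
  ≈ 4.899

4.899


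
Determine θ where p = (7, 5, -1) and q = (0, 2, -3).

p·q = 7·0 + 5·2 + (-1)·(-3) = 0 + 10 + 3 = 13
|p| = √(7² + 5² + (-1)²) = √75 ≈ 8.66
|q| = √(0² + 2² + (-3)²) = √13 ≈ 3.606
cos θ = (p·q)/(|p||q|) = 13/(8.66·3.606) ≈ 0.4163
θ = arccos(0.4163) ≈ 65.4°

65.4°


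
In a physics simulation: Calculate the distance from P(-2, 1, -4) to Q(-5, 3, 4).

d = √[(x₂-x₁)² + (y₂-y₁)² + (z₂-z₁)²]
  = √[(-3)² + 2² + 8²]
  = √[9 + 4 + 64]
  = √77
  ≈ 8.775

8.775


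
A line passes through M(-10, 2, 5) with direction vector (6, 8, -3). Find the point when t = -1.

P(t) = M + t·d
  = (-10 + 6·(-1), 2 + 8·(-1), 5 + (-3)·(-1))
  = (-10 - 6, 2 - 8, 5 + 3)
  = (-16, -6, 8)

(-16, -6, 8)


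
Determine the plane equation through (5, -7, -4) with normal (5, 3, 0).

The plane through P with normal n = (a, b, c) satisfies n·(r - P) = 0,
i.e. ax + by + cz = a·x₀ + b·y₀ + c·z₀.
d = 5·5 + 3·(-7) + 0·(-4)
  = 25 - 21 + 0
  = 4
Equation: 5x + 3y = 4

5x + 3y = 4


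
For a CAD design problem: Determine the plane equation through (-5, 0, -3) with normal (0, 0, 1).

The plane through P with normal n = (a, b, c) satisfies n·(r - P) = 0,
i.e. ax + by + cz = a·x₀ + b·y₀ + c·z₀.
d = 0·(-5) + 0·0 + 1·(-3)
  = 0 + 0 - 3
  = -3
Equation: z = -3

z = -3


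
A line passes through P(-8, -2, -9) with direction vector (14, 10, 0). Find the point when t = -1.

P(t) = P + t·d
  = (-8 + 14·(-1), -2 + 10·(-1), -9 + 0·(-1))
  = (-8 - 14, -2 - 10, -9 + 0)
  = (-22, -12, -9)

(-22, -12, -9)


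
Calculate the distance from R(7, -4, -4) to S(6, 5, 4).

d = √[(x₂-x₁)² + (y₂-y₁)² + (z₂-z₁)²]
  = √[(-1)² + 9² + 8²]
  = √[1 + 81 + 64]
  = √146
  ≈ 12.08

12.08


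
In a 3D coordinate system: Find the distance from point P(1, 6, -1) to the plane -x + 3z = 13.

distance = |a·x₀ + b·y₀ + c·z₀ - d| / √(a² + b² + c²)
  = |(-1)·1 + 0·6 + 3·(-1) - 13| / √((-1)² + 0² + 3²)
  = |-1 + 0 - 3 - 13| / √(1 + 0 + 9)
  = |-17| / √10
  = 17 / 3.162
  ≈ 5.376

5.376


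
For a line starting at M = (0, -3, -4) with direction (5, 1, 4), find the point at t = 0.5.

P(t) = M + t·d
  = (0 + 5·0.5, -3 + 1·0.5, -4 + 4·0.5)
  = (0 + 2.5, -3 + 0.5, -4 + 2)
  = (2.5, -2.5, -2)

(2.5, -2.5, -2)


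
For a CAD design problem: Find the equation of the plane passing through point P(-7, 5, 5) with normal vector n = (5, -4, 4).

The plane through P with normal n = (a, b, c) satisfies n·(r - P) = 0,
i.e. ax + by + cz = a·x₀ + b·y₀ + c·z₀.
d = 5·(-7) + (-4)·5 + 4·5
  = -35 - 20 + 20
  = -35
Equation: 5x - 4y + 4z = -35

5x - 4y + 4z = -35


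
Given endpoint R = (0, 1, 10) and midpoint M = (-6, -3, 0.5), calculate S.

S = 2M - R
  = (2·(-6) - 0, 2·(-3) - 1, 2·0.5 - 10)
  = (-12 + 0, -6 - 1, 1 - 10)
  = (-12, -7, -9)

(-12, -7, -9)


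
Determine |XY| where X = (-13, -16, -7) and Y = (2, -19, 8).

d = √[(x₂-x₁)² + (y₂-y₁)² + (z₂-z₁)²]
  = √[15² + (-3)² + 15²]
  = √[225 + 9 + 225]
  = √459
  ≈ 21.42

21.42


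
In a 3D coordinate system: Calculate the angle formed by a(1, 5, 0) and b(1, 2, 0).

a·b = 1·1 + 5·2 + 0·0 = 1 + 10 + 0 = 11
|a| = √(1² + 5² + 0²) = √26 ≈ 5.099
|b| = √(1² + 2² + 0²) = √5 ≈ 2.236
cos θ = (a·b)/(|a||b|) = 11/(5.099·2.236) ≈ 0.9648
θ = arccos(0.9648) ≈ 15.26°

15.26°


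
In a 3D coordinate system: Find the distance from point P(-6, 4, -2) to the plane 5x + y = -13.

distance = |a·x₀ + b·y₀ + c·z₀ - d| / √(a² + b² + c²)
  = |5·(-6) + 1·4 + 0·(-2) - (-13)| / √(5² + 1² + 0²)
  = |-30 + 4 + 0 + 13| / √(25 + 1 + 0)
  = |-13| / √26
  = 13 / 5.099
  ≈ 2.55

2.55


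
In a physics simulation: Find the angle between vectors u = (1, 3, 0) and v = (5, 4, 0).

u·v = 1·5 + 3·4 + 0·0 = 5 + 12 + 0 = 17
|u| = √(1² + 3² + 0²) = √10 ≈ 3.162
|v| = √(5² + 4² + 0²) = √41 ≈ 6.403
cos θ = (u·v)/(|u||v|) = 17/(3.162·6.403) ≈ 0.8396
θ = arccos(0.8396) ≈ 32.91°

32.91°


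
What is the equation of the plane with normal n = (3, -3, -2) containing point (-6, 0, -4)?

The plane through P with normal n = (a, b, c) satisfies n·(r - P) = 0,
i.e. ax + by + cz = a·x₀ + b·y₀ + c·z₀.
d = 3·(-6) + (-3)·0 + (-2)·(-4)
  = -18 + 0 + 8
  = -10
Equation: 3x - 3y - 2z = -10

3x - 3y - 2z = -10


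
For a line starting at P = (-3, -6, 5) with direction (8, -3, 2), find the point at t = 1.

P(t) = P + t·d
  = (-3 + 8·1, -6 + (-3)·1, 5 + 2·1)
  = (-3 + 8, -6 - 3, 5 + 2)
  = (5, -9, 7)

(5, -9, 7)


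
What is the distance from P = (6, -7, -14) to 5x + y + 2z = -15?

distance = |a·x₀ + b·y₀ + c·z₀ - d| / √(a² + b² + c²)
  = |5·6 + 1·(-7) + 2·(-14) - (-15)| / √(5² + 1² + 2²)
  = |30 - 7 - 28 + 15| / √(25 + 1 + 4)
  = |10| / √30
  = 10 / 5.477
  ≈ 1.826

1.826


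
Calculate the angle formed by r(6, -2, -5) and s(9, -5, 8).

r·s = 6·9 + (-2)·(-5) + (-5)·8 = 54 + 10 - 40 = 24
|r| = √(6² + (-2)² + (-5)²) = √65 ≈ 8.062
|s| = √(9² + (-5)² + 8²) = √170 ≈ 13.04
cos θ = (r·s)/(|r||s|) = 24/(8.062·13.04) ≈ 0.2283
θ = arccos(0.2283) ≈ 76.8°

76.8°


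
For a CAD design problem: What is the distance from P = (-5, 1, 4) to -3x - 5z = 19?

distance = |a·x₀ + b·y₀ + c·z₀ - d| / √(a² + b² + c²)
  = |(-3)·(-5) + 0·1 + (-5)·4 - 19| / √((-3)² + 0² + (-5)²)
  = |15 + 0 - 20 - 19| / √(9 + 0 + 25)
  = |-24| / √34
  = 24 / 5.831
  ≈ 4.116

4.116


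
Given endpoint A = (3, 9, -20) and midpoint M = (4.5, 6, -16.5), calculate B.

B = 2M - A
  = (2·4.5 - 3, 2·6 - 9, 2·(-16.5) - (-20))
  = (9 - 3, 12 - 9, -33 + 20)
  = (6, 3, -13)

(6, 3, -13)


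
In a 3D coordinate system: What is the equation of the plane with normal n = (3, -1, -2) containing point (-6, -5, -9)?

The plane through P with normal n = (a, b, c) satisfies n·(r - P) = 0,
i.e. ax + by + cz = a·x₀ + b·y₀ + c·z₀.
d = 3·(-6) + (-1)·(-5) + (-2)·(-9)
  = -18 + 5 + 18
  = 5
Equation: 3x - y - 2z = 5

3x - y - 2z = 5


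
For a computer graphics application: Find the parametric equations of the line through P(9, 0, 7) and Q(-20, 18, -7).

Direction vector d = Q - P = (-20 - 9, 18 + 0, -7 - 7) = (-29, 18, -14)
Parametric form r = P + t·d:
x = 9 - 29t, y = 0 + 18t, z = 7 - 14t

x = 9 - 29t, y = 0 + 18t, z = 7 - 14t


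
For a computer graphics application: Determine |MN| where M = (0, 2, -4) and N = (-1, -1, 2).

d = √[(x₂-x₁)² + (y₂-y₁)² + (z₂-z₁)²]
  = √[(-1)² + (-3)² + 6²]
  = √[1 + 9 + 36]
  = √46
  ≈ 6.782

6.782


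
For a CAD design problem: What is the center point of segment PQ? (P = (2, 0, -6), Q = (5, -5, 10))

M = ((x₁+x₂)/2, (y₁+y₂)/2, (z₁+z₂)/2)
  = ((2 + 5)/2, (0 - 5)/2, (-6 + 10)/2)
  = (7/2, -5/2, 4/2)
  = (3.5, -2.5, 2)

(3.5, -2.5, 2)


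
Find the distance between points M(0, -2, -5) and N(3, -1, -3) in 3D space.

d = √[(x₂-x₁)² + (y₂-y₁)² + (z₂-z₁)²]
  = √[3² + 1² + 2²]
  = √[9 + 1 + 4]
  = √14
  ≈ 3.742

3.742


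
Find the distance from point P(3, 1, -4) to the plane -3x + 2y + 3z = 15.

distance = |a·x₀ + b·y₀ + c·z₀ - d| / √(a² + b² + c²)
  = |(-3)·3 + 2·1 + 3·(-4) - 15| / √((-3)² + 2² + 3²)
  = |-9 + 2 - 12 - 15| / √(9 + 4 + 9)
  = |-34| / √22
  = 34 / 4.69
  ≈ 7.249

7.249


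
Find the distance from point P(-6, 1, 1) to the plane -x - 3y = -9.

distance = |a·x₀ + b·y₀ + c·z₀ - d| / √(a² + b² + c²)
  = |(-1)·(-6) + (-3)·1 + 0·1 - (-9)| / √((-1)² + (-3)² + 0²)
  = |6 - 3 + 0 + 9| / √(1 + 9 + 0)
  = |12| / √10
  = 12 / 3.162
  ≈ 3.795

3.795


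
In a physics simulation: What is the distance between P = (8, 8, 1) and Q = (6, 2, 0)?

d = √[(x₂-x₁)² + (y₂-y₁)² + (z₂-z₁)²]
  = √[(-2)² + (-6)² + (-1)²]
  = √[4 + 36 + 1]
  = √41
  ≈ 6.403

6.403


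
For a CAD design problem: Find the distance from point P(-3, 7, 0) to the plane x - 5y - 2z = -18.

distance = |a·x₀ + b·y₀ + c·z₀ - d| / √(a² + b² + c²)
  = |1·(-3) + (-5)·7 + (-2)·0 - (-18)| / √(1² + (-5)² + (-2)²)
  = |-3 - 35 + 0 + 18| / √(1 + 25 + 4)
  = |-20| / √30
  = 20 / 5.477
  ≈ 3.651

3.651


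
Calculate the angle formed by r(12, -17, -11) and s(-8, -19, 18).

r·s = 12·(-8) + (-17)·(-19) + (-11)·18 = -96 + 323 - 198 = 29
|r| = √(12² + (-17)² + (-11)²) = √554 ≈ 23.54
|s| = √((-8)² + (-19)² + 18²) = √749 ≈ 27.37
cos θ = (r·s)/(|r||s|) = 29/(23.54·27.37) ≈ 0.04502
θ = arccos(0.04502) ≈ 87.42°

87.42°


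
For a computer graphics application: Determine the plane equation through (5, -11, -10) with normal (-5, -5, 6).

The plane through P with normal n = (a, b, c) satisfies n·(r - P) = 0,
i.e. ax + by + cz = a·x₀ + b·y₀ + c·z₀.
d = (-5)·5 + (-5)·(-11) + 6·(-10)
  = -25 + 55 - 60
  = -30
Equation: -5x - 5y + 6z = -30

-5x - 5y + 6z = -30


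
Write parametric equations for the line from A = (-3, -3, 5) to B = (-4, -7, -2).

Direction vector d = B - A = (-4 + 3, -7 + 3, -2 - 5) = (-1, -4, -7)
Parametric form r = A + t·d:
x = -3 - t, y = -3 - 4t, z = 5 - 7t

x = -3 - t, y = -3 - 4t, z = 5 - 7t


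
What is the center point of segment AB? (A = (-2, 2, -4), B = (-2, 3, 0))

M = ((x₁+x₂)/2, (y₁+y₂)/2, (z₁+z₂)/2)
  = ((-2 - 2)/2, (2 + 3)/2, (-4 + 0)/2)
  = (-4/2, 5/2, -4/2)
  = (-2, 2.5, -2)

(-2, 2.5, -2)


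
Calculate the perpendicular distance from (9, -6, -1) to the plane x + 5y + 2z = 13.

distance = |a·x₀ + b·y₀ + c·z₀ - d| / √(a² + b² + c²)
  = |1·9 + 5·(-6) + 2·(-1) - 13| / √(1² + 5² + 2²)
  = |9 - 30 - 2 - 13| / √(1 + 25 + 4)
  = |-36| / √30
  = 36 / 5.477
  ≈ 6.573

6.573


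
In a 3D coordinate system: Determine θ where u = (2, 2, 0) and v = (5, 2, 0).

u·v = 2·5 + 2·2 + 0·0 = 10 + 4 + 0 = 14
|u| = √(2² + 2² + 0²) = √8 ≈ 2.828
|v| = √(5² + 2² + 0²) = √29 ≈ 5.385
cos θ = (u·v)/(|u||v|) = 14/(2.828·5.385) ≈ 0.9191
θ = arccos(0.9191) ≈ 23.2°

23.2°


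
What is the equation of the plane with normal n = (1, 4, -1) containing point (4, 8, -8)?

The plane through P with normal n = (a, b, c) satisfies n·(r - P) = 0,
i.e. ax + by + cz = a·x₀ + b·y₀ + c·z₀.
d = 1·4 + 4·8 + (-1)·(-8)
  = 4 + 32 + 8
  = 44
Equation: x + 4y - z = 44

x + 4y - z = 44


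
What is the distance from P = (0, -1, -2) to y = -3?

distance = |a·x₀ + b·y₀ + c·z₀ - d| / √(a² + b² + c²)
  = |0·0 + 1·(-1) + 0·(-2) - (-3)| / √(0² + 1² + 0²)
  = |0 - 1 + 0 + 3| / √(0 + 1 + 0)
  = |2| / √1
  = 2 / 1
  ≈ 2

2


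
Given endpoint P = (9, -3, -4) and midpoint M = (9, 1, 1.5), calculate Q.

Q = 2M - P
  = (2·9 - 9, 2·1 - (-3), 2·1.5 - (-4))
  = (18 - 9, 2 + 3, 3 + 4)
  = (9, 5, 7)

(9, 5, 7)


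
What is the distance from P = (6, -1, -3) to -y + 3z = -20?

distance = |a·x₀ + b·y₀ + c·z₀ - d| / √(a² + b² + c²)
  = |0·6 + (-1)·(-1) + 3·(-3) - (-20)| / √(0² + (-1)² + 3²)
  = |0 + 1 - 9 + 20| / √(0 + 1 + 9)
  = |12| / √10
  = 12 / 3.162
  ≈ 3.795

3.795


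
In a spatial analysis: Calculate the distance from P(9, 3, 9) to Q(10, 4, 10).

d = √[(x₂-x₁)² + (y₂-y₁)² + (z₂-z₁)²]
  = √[1² + 1² + 1²]
  = √[1 + 1 + 1]
  = √3
  ≈ 1.732

1.732


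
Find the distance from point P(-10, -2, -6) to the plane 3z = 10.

distance = |a·x₀ + b·y₀ + c·z₀ - d| / √(a² + b² + c²)
  = |0·(-10) + 0·(-2) + 3·(-6) - 10| / √(0² + 0² + 3²)
  = |0 + 0 - 18 - 10| / √(0 + 0 + 9)
  = |-28| / √9
  = 28 / 3
  ≈ 9.333

9.333


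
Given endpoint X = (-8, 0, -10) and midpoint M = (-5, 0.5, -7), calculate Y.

Y = 2M - X
  = (2·(-5) - (-8), 2·0.5 - 0, 2·(-7) - (-10))
  = (-10 + 8, 1 + 0, -14 + 10)
  = (-2, 1, -4)

(-2, 1, -4)


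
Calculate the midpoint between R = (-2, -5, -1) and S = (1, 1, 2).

M = ((x₁+x₂)/2, (y₁+y₂)/2, (z₁+z₂)/2)
  = ((-2 + 1)/2, (-5 + 1)/2, (-1 + 2)/2)
  = (-1/2, -4/2, 1/2)
  = (-0.5, -2, 0.5)

(-0.5, -2, 0.5)


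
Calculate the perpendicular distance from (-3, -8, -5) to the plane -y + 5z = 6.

distance = |a·x₀ + b·y₀ + c·z₀ - d| / √(a² + b² + c²)
  = |0·(-3) + (-1)·(-8) + 5·(-5) - 6| / √(0² + (-1)² + 5²)
  = |0 + 8 - 25 - 6| / √(0 + 1 + 25)
  = |-23| / √26
  = 23 / 5.099
  ≈ 4.511

4.511


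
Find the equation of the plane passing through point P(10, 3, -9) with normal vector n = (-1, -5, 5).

The plane through P with normal n = (a, b, c) satisfies n·(r - P) = 0,
i.e. ax + by + cz = a·x₀ + b·y₀ + c·z₀.
d = (-1)·10 + (-5)·3 + 5·(-9)
  = -10 - 15 - 45
  = -70
Equation: -x - 5y + 5z = -70

-x - 5y + 5z = -70


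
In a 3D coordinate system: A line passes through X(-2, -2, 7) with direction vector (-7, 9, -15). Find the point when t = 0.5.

P(t) = X + t·d
  = (-2 + (-7)·0.5, -2 + 9·0.5, 7 + (-15)·0.5)
  = (-2 - 3.5, -2 + 4.5, 7 - 7.5)
  = (-5.5, 2.5, -0.5)

(-5.5, 2.5, -0.5)


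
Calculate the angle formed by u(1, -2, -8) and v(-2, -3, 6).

u·v = 1·(-2) + (-2)·(-3) + (-8)·6 = -2 + 6 - 48 = -44
|u| = √(1² + (-2)² + (-8)²) = √69 ≈ 8.307
|v| = √((-2)² + (-3)² + 6²) = √49 ≈ 7
cos θ = (u·v)/(|u||v|) = -44/(8.307·7) ≈ -0.7567
θ = arccos(-0.7567) ≈ 139.2°

139.2°


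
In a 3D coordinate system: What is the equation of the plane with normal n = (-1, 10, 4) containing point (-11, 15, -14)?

The plane through P with normal n = (a, b, c) satisfies n·(r - P) = 0,
i.e. ax + by + cz = a·x₀ + b·y₀ + c·z₀.
d = (-1)·(-11) + 10·15 + 4·(-14)
  = 11 + 150 - 56
  = 105
Equation: -x + 10y + 4z = 105

-x + 10y + 4z = 105


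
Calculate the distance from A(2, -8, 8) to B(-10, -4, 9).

d = √[(x₂-x₁)² + (y₂-y₁)² + (z₂-z₁)²]
  = √[(-12)² + 4² + 1²]
  = √[144 + 16 + 1]
  = √161
  ≈ 12.69

12.69


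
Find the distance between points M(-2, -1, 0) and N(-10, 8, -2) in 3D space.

d = √[(x₂-x₁)² + (y₂-y₁)² + (z₂-z₁)²]
  = √[(-8)² + 9² + (-2)²]
  = √[64 + 81 + 4]
  = √149
  ≈ 12.21

12.21


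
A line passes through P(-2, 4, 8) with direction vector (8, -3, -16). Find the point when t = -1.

P(t) = P + t·d
  = (-2 + 8·(-1), 4 + (-3)·(-1), 8 + (-16)·(-1))
  = (-2 - 8, 4 + 3, 8 + 16)
  = (-10, 7, 24)

(-10, 7, 24)


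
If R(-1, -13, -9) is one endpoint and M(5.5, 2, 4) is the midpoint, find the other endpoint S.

S = 2M - R
  = (2·5.5 - (-1), 2·2 - (-13), 2·4 - (-9))
  = (11 + 1, 4 + 13, 8 + 9)
  = (12, 17, 17)

(12, 17, 17)


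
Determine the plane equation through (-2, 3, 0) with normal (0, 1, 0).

The plane through P with normal n = (a, b, c) satisfies n·(r - P) = 0,
i.e. ax + by + cz = a·x₀ + b·y₀ + c·z₀.
d = 0·(-2) + 1·3 + 0·0
  = 0 + 3 + 0
  = 3
Equation: y = 3

y = 3


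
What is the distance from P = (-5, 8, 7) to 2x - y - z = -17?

distance = |a·x₀ + b·y₀ + c·z₀ - d| / √(a² + b² + c²)
  = |2·(-5) + (-1)·8 + (-1)·7 - (-17)| / √(2² + (-1)² + (-1)²)
  = |-10 - 8 - 7 + 17| / √(4 + 1 + 1)
  = |-8| / √6
  = 8 / 2.449
  ≈ 3.266

3.266


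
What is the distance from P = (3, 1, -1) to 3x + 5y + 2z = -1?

distance = |a·x₀ + b·y₀ + c·z₀ - d| / √(a² + b² + c²)
  = |3·3 + 5·1 + 2·(-1) - (-1)| / √(3² + 5² + 2²)
  = |9 + 5 - 2 + 1| / √(9 + 25 + 4)
  = |13| / √38
  = 13 / 6.164
  ≈ 2.109

2.109


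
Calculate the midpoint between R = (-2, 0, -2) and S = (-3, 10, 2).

M = ((x₁+x₂)/2, (y₁+y₂)/2, (z₁+z₂)/2)
  = ((-2 - 3)/2, (0 + 10)/2, (-2 + 2)/2)
  = (-5/2, 10/2, 0/2)
  = (-2.5, 5, 0)

(-2.5, 5, 0)


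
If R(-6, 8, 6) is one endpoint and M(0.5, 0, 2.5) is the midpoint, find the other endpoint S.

S = 2M - R
  = (2·0.5 - (-6), 2·0 - 8, 2·2.5 - 6)
  = (1 + 6, 0 - 8, 5 - 6)
  = (7, -8, -1)

(7, -8, -1)


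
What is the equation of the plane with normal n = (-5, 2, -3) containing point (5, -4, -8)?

The plane through P with normal n = (a, b, c) satisfies n·(r - P) = 0,
i.e. ax + by + cz = a·x₀ + b·y₀ + c·z₀.
d = (-5)·5 + 2·(-4) + (-3)·(-8)
  = -25 - 8 + 24
  = -9
Equation: -5x + 2y - 3z = -9

-5x + 2y - 3z = -9


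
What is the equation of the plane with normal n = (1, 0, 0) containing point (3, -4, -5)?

The plane through P with normal n = (a, b, c) satisfies n·(r - P) = 0,
i.e. ax + by + cz = a·x₀ + b·y₀ + c·z₀.
d = 1·3 + 0·(-4) + 0·(-5)
  = 3 + 0 + 0
  = 3
Equation: x = 3

x = 3


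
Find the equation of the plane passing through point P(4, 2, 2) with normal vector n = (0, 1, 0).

The plane through P with normal n = (a, b, c) satisfies n·(r - P) = 0,
i.e. ax + by + cz = a·x₀ + b·y₀ + c·z₀.
d = 0·4 + 1·2 + 0·2
  = 0 + 2 + 0
  = 2
Equation: y = 2

y = 2


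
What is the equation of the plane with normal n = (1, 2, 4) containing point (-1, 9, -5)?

The plane through P with normal n = (a, b, c) satisfies n·(r - P) = 0,
i.e. ax + by + cz = a·x₀ + b·y₀ + c·z₀.
d = 1·(-1) + 2·9 + 4·(-5)
  = -1 + 18 - 20
  = -3
Equation: x + 2y + 4z = -3

x + 2y + 4z = -3


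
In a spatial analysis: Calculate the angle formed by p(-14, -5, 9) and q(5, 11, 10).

p·q = (-14)·5 + (-5)·11 + 9·10 = -70 - 55 + 90 = -35
|p| = √((-14)² + (-5)² + 9²) = √302 ≈ 17.38
|q| = √(5² + 11² + 10²) = √246 ≈ 15.68
cos θ = (p·q)/(|p||q|) = -35/(17.38·15.68) ≈ -0.1284
θ = arccos(-0.1284) ≈ 97.38°

97.38°


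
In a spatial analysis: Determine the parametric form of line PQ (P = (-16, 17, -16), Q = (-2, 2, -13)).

Direction vector d = Q - P = (-2 + 16, 2 - 17, -13 + 16) = (14, -15, 3)
Parametric form r = P + t·d:
x = -16 + 14t, y = 17 - 15t, z = -16 + 3t

x = -16 + 14t, y = 17 - 15t, z = -16 + 3t


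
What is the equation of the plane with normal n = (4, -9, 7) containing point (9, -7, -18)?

The plane through P with normal n = (a, b, c) satisfies n·(r - P) = 0,
i.e. ax + by + cz = a·x₀ + b·y₀ + c·z₀.
d = 4·9 + (-9)·(-7) + 7·(-18)
  = 36 + 63 - 126
  = -27
Equation: 4x - 9y + 7z = -27

4x - 9y + 7z = -27


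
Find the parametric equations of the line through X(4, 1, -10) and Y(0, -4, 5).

Direction vector d = Y - X = (0 - 4, -4 - 1, 5 + 10) = (-4, -5, 15)
Parametric form r = X + t·d:
x = 4 - 4t, y = 1 - 5t, z = -10 + 15t

x = 4 - 4t, y = 1 - 5t, z = -10 + 15t


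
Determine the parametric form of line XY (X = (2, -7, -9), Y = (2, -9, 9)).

Direction vector d = Y - X = (2 - 2, -9 + 7, 9 + 9) = (0, -2, 18)
Parametric form r = X + t·d:
x = 2, y = -7 - 2t, z = -9 + 18t

x = 2, y = -7 - 2t, z = -9 + 18t


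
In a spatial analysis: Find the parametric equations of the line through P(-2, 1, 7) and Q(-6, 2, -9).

Direction vector d = Q - P = (-6 + 2, 2 - 1, -9 - 7) = (-4, 1, -16)
Parametric form r = P + t·d:
x = -2 - 4t, y = 1 + t, z = 7 - 16t

x = -2 - 4t, y = 1 + t, z = 7 - 16t


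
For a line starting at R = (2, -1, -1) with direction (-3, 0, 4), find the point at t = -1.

P(t) = R + t·d
  = (2 + (-3)·(-1), -1 + 0·(-1), -1 + 4·(-1))
  = (2 + 3, -1 + 0, -1 - 4)
  = (5, -1, -5)

(5, -1, -5)


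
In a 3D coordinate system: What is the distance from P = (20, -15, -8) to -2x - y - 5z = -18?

distance = |a·x₀ + b·y₀ + c·z₀ - d| / √(a² + b² + c²)
  = |(-2)·20 + (-1)·(-15) + (-5)·(-8) - (-18)| / √((-2)² + (-1)² + (-5)²)
  = |-40 + 15 + 40 + 18| / √(4 + 1 + 25)
  = |33| / √30
  = 33 / 5.477
  ≈ 6.025

6.025


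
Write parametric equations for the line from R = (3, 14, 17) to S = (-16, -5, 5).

Direction vector d = S - R = (-16 - 3, -5 - 14, 5 - 17) = (-19, -19, -12)
Parametric form r = R + t·d:
x = 3 - 19t, y = 14 - 19t, z = 17 - 12t

x = 3 - 19t, y = 14 - 19t, z = 17 - 12t


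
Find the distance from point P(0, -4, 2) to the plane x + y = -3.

distance = |a·x₀ + b·y₀ + c·z₀ - d| / √(a² + b² + c²)
  = |1·0 + 1·(-4) + 0·2 - (-3)| / √(1² + 1² + 0²)
  = |0 - 4 + 0 + 3| / √(1 + 1 + 0)
  = |-1| / √2
  = 1 / 1.414
  ≈ 0.7071

0.7071


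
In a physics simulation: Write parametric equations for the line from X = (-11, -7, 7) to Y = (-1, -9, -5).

Direction vector d = Y - X = (-1 + 11, -9 + 7, -5 - 7) = (10, -2, -12)
Parametric form r = X + t·d:
x = -11 + 10t, y = -7 - 2t, z = 7 - 12t

x = -11 + 10t, y = -7 - 2t, z = 7 - 12t


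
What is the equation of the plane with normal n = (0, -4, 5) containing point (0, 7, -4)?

The plane through P with normal n = (a, b, c) satisfies n·(r - P) = 0,
i.e. ax + by + cz = a·x₀ + b·y₀ + c·z₀.
d = 0·0 + (-4)·7 + 5·(-4)
  = 0 - 28 - 20
  = -48
Equation: -4y + 5z = -48

-4y + 5z = -48


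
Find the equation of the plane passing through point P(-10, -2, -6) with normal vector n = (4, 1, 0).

The plane through P with normal n = (a, b, c) satisfies n·(r - P) = 0,
i.e. ax + by + cz = a·x₀ + b·y₀ + c·z₀.
d = 4·(-10) + 1·(-2) + 0·(-6)
  = -40 - 2 + 0
  = -42
Equation: 4x + y = -42

4x + y = -42


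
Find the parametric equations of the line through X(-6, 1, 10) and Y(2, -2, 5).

Direction vector d = Y - X = (2 + 6, -2 - 1, 5 - 10) = (8, -3, -5)
Parametric form r = X + t·d:
x = -6 + 8t, y = 1 - 3t, z = 10 - 5t

x = -6 + 8t, y = 1 - 3t, z = 10 - 5t


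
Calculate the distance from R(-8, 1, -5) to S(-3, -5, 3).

d = √[(x₂-x₁)² + (y₂-y₁)² + (z₂-z₁)²]
  = √[5² + (-6)² + 8²]
  = √[25 + 36 + 64]
  = √125
  ≈ 11.18

11.18


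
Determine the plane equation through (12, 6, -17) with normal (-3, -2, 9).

The plane through P with normal n = (a, b, c) satisfies n·(r - P) = 0,
i.e. ax + by + cz = a·x₀ + b·y₀ + c·z₀.
d = (-3)·12 + (-2)·6 + 9·(-17)
  = -36 - 12 - 153
  = -201
Equation: -3x - 2y + 9z = -201

-3x - 2y + 9z = -201


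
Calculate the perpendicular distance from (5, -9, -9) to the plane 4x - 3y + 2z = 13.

distance = |a·x₀ + b·y₀ + c·z₀ - d| / √(a² + b² + c²)
  = |4·5 + (-3)·(-9) + 2·(-9) - 13| / √(4² + (-3)² + 2²)
  = |20 + 27 - 18 - 13| / √(16 + 9 + 4)
  = |16| / √29
  = 16 / 5.385
  ≈ 2.971

2.971


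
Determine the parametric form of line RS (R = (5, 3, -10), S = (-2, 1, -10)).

Direction vector d = S - R = (-2 - 5, 1 - 3, -10 + 10) = (-7, -2, 0)
Parametric form r = R + t·d:
x = 5 - 7t, y = 3 - 2t, z = -10

x = 5 - 7t, y = 3 - 2t, z = -10


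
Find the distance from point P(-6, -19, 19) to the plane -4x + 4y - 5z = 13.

distance = |a·x₀ + b·y₀ + c·z₀ - d| / √(a² + b² + c²)
  = |(-4)·(-6) + 4·(-19) + (-5)·19 - 13| / √((-4)² + 4² + (-5)²)
  = |24 - 76 - 95 - 13| / √(16 + 16 + 25)
  = |-160| / √57
  = 160 / 7.55
  ≈ 21.19

21.19


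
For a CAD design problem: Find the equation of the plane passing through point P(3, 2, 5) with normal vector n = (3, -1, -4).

The plane through P with normal n = (a, b, c) satisfies n·(r - P) = 0,
i.e. ax + by + cz = a·x₀ + b·y₀ + c·z₀.
d = 3·3 + (-1)·2 + (-4)·5
  = 9 - 2 - 20
  = -13
Equation: 3x - y - 4z = -13

3x - y - 4z = -13


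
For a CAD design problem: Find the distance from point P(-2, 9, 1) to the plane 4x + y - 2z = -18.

distance = |a·x₀ + b·y₀ + c·z₀ - d| / √(a² + b² + c²)
  = |4·(-2) + 1·9 + (-2)·1 - (-18)| / √(4² + 1² + (-2)²)
  = |-8 + 9 - 2 + 18| / √(16 + 1 + 4)
  = |17| / √21
  = 17 / 4.583
  ≈ 3.71

3.71


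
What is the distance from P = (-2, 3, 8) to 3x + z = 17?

distance = |a·x₀ + b·y₀ + c·z₀ - d| / √(a² + b² + c²)
  = |3·(-2) + 0·3 + 1·8 - 17| / √(3² + 0² + 1²)
  = |-6 + 0 + 8 - 17| / √(9 + 0 + 1)
  = |-15| / √10
  = 15 / 3.162
  ≈ 4.743

4.743


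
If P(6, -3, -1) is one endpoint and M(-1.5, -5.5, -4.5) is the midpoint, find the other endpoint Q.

Q = 2M - P
  = (2·(-1.5) - 6, 2·(-5.5) - (-3), 2·(-4.5) - (-1))
  = (-3 - 6, -11 + 3, -9 + 1)
  = (-9, -8, -8)

(-9, -8, -8)


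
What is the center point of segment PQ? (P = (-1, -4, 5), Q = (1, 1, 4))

M = ((x₁+x₂)/2, (y₁+y₂)/2, (z₁+z₂)/2)
  = ((-1 + 1)/2, (-4 + 1)/2, (5 + 4)/2)
  = (0/2, -3/2, 9/2)
  = (0, -1.5, 4.5)

(0, -1.5, 4.5)


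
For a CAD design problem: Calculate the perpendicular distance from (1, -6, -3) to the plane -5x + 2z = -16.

distance = |a·x₀ + b·y₀ + c·z₀ - d| / √(a² + b² + c²)
  = |(-5)·1 + 0·(-6) + 2·(-3) - (-16)| / √((-5)² + 0² + 2²)
  = |-5 + 0 - 6 + 16| / √(25 + 0 + 4)
  = |5| / √29
  = 5 / 5.385
  ≈ 0.9285

0.9285


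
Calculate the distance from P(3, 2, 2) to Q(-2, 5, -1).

d = √[(x₂-x₁)² + (y₂-y₁)² + (z₂-z₁)²]
  = √[(-5)² + 3² + (-3)²]
  = √[25 + 9 + 9]
  = √43
  ≈ 6.557

6.557


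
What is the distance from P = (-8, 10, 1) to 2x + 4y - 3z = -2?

distance = |a·x₀ + b·y₀ + c·z₀ - d| / √(a² + b² + c²)
  = |2·(-8) + 4·10 + (-3)·1 - (-2)| / √(2² + 4² + (-3)²)
  = |-16 + 40 - 3 + 2| / √(4 + 16 + 9)
  = |23| / √29
  = 23 / 5.385
  ≈ 4.271

4.271


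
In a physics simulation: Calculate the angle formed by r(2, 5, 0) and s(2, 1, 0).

r·s = 2·2 + 5·1 + 0·0 = 4 + 5 + 0 = 9
|r| = √(2² + 5² + 0²) = √29 ≈ 5.385
|s| = √(2² + 1² + 0²) = √5 ≈ 2.236
cos θ = (r·s)/(|r||s|) = 9/(5.385·2.236) ≈ 0.7474
θ = arccos(0.7474) ≈ 41.63°

41.63°


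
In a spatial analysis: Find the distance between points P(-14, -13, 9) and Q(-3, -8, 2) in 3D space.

d = √[(x₂-x₁)² + (y₂-y₁)² + (z₂-z₁)²]
  = √[11² + 5² + (-7)²]
  = √[121 + 25 + 49]
  = √195
  ≈ 13.96

13.96


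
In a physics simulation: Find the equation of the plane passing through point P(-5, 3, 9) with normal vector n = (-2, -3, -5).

The plane through P with normal n = (a, b, c) satisfies n·(r - P) = 0,
i.e. ax + by + cz = a·x₀ + b·y₀ + c·z₀.
d = (-2)·(-5) + (-3)·3 + (-5)·9
  = 10 - 9 - 45
  = -44
Equation: -2x - 3y - 5z = -44

-2x - 3y - 5z = -44


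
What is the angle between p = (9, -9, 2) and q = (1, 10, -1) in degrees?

p·q = 9·1 + (-9)·10 + 2·(-1) = 9 - 90 - 2 = -83
|p| = √(9² + (-9)² + 2²) = √166 ≈ 12.88
|q| = √(1² + 10² + (-1)²) = √102 ≈ 10.1
cos θ = (p·q)/(|p||q|) = -83/(12.88·10.1) ≈ -0.6379
θ = arccos(-0.6379) ≈ 129.6°

129.6°


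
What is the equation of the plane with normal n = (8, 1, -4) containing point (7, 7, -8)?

The plane through P with normal n = (a, b, c) satisfies n·(r - P) = 0,
i.e. ax + by + cz = a·x₀ + b·y₀ + c·z₀.
d = 8·7 + 1·7 + (-4)·(-8)
  = 56 + 7 + 32
  = 95
Equation: 8x + y - 4z = 95

8x + y - 4z = 95


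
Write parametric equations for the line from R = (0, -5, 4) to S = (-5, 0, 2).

Direction vector d = S - R = (-5 + 0, 0 + 5, 2 - 4) = (-5, 5, -2)
Parametric form r = R + t·d:
x = 0 - 5t, y = -5 + 5t, z = 4 - 2t

x = 0 - 5t, y = -5 + 5t, z = 4 - 2t


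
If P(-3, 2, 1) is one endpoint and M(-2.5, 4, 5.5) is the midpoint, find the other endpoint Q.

Q = 2M - P
  = (2·(-2.5) - (-3), 2·4 - 2, 2·5.5 - 1)
  = (-5 + 3, 8 - 2, 11 - 1)
  = (-2, 6, 10)

(-2, 6, 10)


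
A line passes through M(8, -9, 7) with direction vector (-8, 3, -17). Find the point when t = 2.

P(t) = M + t·d
  = (8 + (-8)·2, -9 + 3·2, 7 + (-17)·2)
  = (8 - 16, -9 + 6, 7 - 34)
  = (-8, -3, -27)

(-8, -3, -27)


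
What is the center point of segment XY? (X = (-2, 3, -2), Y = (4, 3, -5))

M = ((x₁+x₂)/2, (y₁+y₂)/2, (z₁+z₂)/2)
  = ((-2 + 4)/2, (3 + 3)/2, (-2 - 5)/2)
  = (2/2, 6/2, -7/2)
  = (1, 3, -3.5)

(1, 3, -3.5)


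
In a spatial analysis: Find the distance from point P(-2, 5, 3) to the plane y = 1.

distance = |a·x₀ + b·y₀ + c·z₀ - d| / √(a² + b² + c²)
  = |0·(-2) + 1·5 + 0·3 - 1| / √(0² + 1² + 0²)
  = |0 + 5 + 0 - 1| / √(0 + 1 + 0)
  = |4| / √1
  = 4 / 1
  ≈ 4

4


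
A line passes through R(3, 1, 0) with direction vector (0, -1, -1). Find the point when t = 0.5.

P(t) = R + t·d
  = (3 + 0·0.5, 1 + (-1)·0.5, 0 + (-1)·0.5)
  = (3 + 0, 1 - 0.5, 0 - 0.5)
  = (3, 0.5, -0.5)

(3, 0.5, -0.5)


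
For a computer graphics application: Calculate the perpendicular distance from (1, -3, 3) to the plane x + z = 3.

distance = |a·x₀ + b·y₀ + c·z₀ - d| / √(a² + b² + c²)
  = |1·1 + 0·(-3) + 1·3 - 3| / √(1² + 0² + 1²)
  = |1 + 0 + 3 - 3| / √(1 + 0 + 1)
  = |1| / √2
  = 1 / 1.414
  ≈ 0.7071

0.7071


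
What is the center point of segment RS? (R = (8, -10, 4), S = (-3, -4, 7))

M = ((x₁+x₂)/2, (y₁+y₂)/2, (z₁+z₂)/2)
  = ((8 - 3)/2, (-10 - 4)/2, (4 + 7)/2)
  = (5/2, -14/2, 11/2)
  = (2.5, -7, 5.5)

(2.5, -7, 5.5)


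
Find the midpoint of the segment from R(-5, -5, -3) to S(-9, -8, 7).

M = ((x₁+x₂)/2, (y₁+y₂)/2, (z₁+z₂)/2)
  = ((-5 - 9)/2, (-5 - 8)/2, (-3 + 7)/2)
  = (-14/2, -13/2, 4/2)
  = (-7, -6.5, 2)

(-7, -6.5, 2)


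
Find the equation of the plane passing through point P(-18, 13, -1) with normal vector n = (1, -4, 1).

The plane through P with normal n = (a, b, c) satisfies n·(r - P) = 0,
i.e. ax + by + cz = a·x₀ + b·y₀ + c·z₀.
d = 1·(-18) + (-4)·13 + 1·(-1)
  = -18 - 52 - 1
  = -71
Equation: x - 4y + z = -71

x - 4y + z = -71


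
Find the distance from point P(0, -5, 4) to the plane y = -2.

distance = |a·x₀ + b·y₀ + c·z₀ - d| / √(a² + b² + c²)
  = |0·0 + 1·(-5) + 0·4 - (-2)| / √(0² + 1² + 0²)
  = |0 - 5 + 0 + 2| / √(0 + 1 + 0)
  = |-3| / √1
  = 3 / 1
  ≈ 3

3


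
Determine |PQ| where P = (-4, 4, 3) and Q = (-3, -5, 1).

d = √[(x₂-x₁)² + (y₂-y₁)² + (z₂-z₁)²]
  = √[1² + (-9)² + (-2)²]
  = √[1 + 81 + 4]
  = √86
  ≈ 9.274

9.274


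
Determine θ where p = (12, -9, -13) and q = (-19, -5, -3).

p·q = 12·(-19) + (-9)·(-5) + (-13)·(-3) = -228 + 45 + 39 = -144
|p| = √(12² + (-9)² + (-13)²) = √394 ≈ 19.85
|q| = √((-19)² + (-5)² + (-3)²) = √395 ≈ 19.87
cos θ = (p·q)/(|p||q|) = -144/(19.85·19.87) ≈ -0.365
θ = arccos(-0.365) ≈ 111.4°

111.4°


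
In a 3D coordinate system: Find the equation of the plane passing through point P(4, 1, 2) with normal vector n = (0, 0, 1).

The plane through P with normal n = (a, b, c) satisfies n·(r - P) = 0,
i.e. ax + by + cz = a·x₀ + b·y₀ + c·z₀.
d = 0·4 + 0·1 + 1·2
  = 0 + 0 + 2
  = 2
Equation: z = 2

z = 2


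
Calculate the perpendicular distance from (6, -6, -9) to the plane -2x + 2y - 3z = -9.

distance = |a·x₀ + b·y₀ + c·z₀ - d| / √(a² + b² + c²)
  = |(-2)·6 + 2·(-6) + (-3)·(-9) - (-9)| / √((-2)² + 2² + (-3)²)
  = |-12 - 12 + 27 + 9| / √(4 + 4 + 9)
  = |12| / √17
  = 12 / 4.123
  ≈ 2.91

2.91


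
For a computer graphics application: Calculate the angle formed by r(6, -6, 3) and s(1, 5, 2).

r·s = 6·1 + (-6)·5 + 3·2 = 6 - 30 + 6 = -18
|r| = √(6² + (-6)² + 3²) = √81 ≈ 9
|s| = √(1² + 5² + 2²) = √30 ≈ 5.477
cos θ = (r·s)/(|r||s|) = -18/(9·5.477) ≈ -0.3651
θ = arccos(-0.3651) ≈ 111.4°

111.4°


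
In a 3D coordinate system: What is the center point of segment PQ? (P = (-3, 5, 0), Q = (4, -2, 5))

M = ((x₁+x₂)/2, (y₁+y₂)/2, (z₁+z₂)/2)
  = ((-3 + 4)/2, (5 - 2)/2, (0 + 5)/2)
  = (1/2, 3/2, 5/2)
  = (0.5, 1.5, 2.5)

(0.5, 1.5, 2.5)


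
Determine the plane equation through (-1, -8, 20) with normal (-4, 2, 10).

The plane through P with normal n = (a, b, c) satisfies n·(r - P) = 0,
i.e. ax + by + cz = a·x₀ + b·y₀ + c·z₀.
d = (-4)·(-1) + 2·(-8) + 10·20
  = 4 - 16 + 200
  = 188
Equation: -4x + 2y + 10z = 188

-4x + 2y + 10z = 188


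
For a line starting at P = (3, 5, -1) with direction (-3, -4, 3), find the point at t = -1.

P(t) = P + t·d
  = (3 + (-3)·(-1), 5 + (-4)·(-1), -1 + 3·(-1))
  = (3 + 3, 5 + 4, -1 - 3)
  = (6, 9, -4)

(6, 9, -4)


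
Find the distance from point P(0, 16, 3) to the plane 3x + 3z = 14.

distance = |a·x₀ + b·y₀ + c·z₀ - d| / √(a² + b² + c²)
  = |3·0 + 0·16 + 3·3 - 14| / √(3² + 0² + 3²)
  = |0 + 0 + 9 - 14| / √(9 + 0 + 9)
  = |-5| / √18
  = 5 / 4.243
  ≈ 1.179

1.179


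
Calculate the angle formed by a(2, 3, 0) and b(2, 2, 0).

a·b = 2·2 + 3·2 + 0·0 = 4 + 6 + 0 = 10
|a| = √(2² + 3² + 0²) = √13 ≈ 3.606
|b| = √(2² + 2² + 0²) = √8 ≈ 2.828
cos θ = (a·b)/(|a||b|) = 10/(3.606·2.828) ≈ 0.9806
θ = arccos(0.9806) ≈ 11.31°

11.31°


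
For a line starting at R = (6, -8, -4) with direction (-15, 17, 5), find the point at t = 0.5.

P(t) = R + t·d
  = (6 + (-15)·0.5, -8 + 17·0.5, -4 + 5·0.5)
  = (6 - 7.5, -8 + 8.5, -4 + 2.5)
  = (-1.5, 0.5, -1.5)

(-1.5, 0.5, -1.5)
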